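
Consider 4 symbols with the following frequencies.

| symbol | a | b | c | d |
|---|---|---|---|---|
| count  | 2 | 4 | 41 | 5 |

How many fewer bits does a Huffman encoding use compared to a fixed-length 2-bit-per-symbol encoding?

35

Fixed-length: 2 bits × 52 symbols = 104 bits.
Huffman merges:
merge a(2) and b(4): 6
merge d(5) and 6: 11
merge 11 and c(41): 52
Huffman total = 6 + 11 + 52 = 69 bits.
Saving = 104 − 69 = 35 bits.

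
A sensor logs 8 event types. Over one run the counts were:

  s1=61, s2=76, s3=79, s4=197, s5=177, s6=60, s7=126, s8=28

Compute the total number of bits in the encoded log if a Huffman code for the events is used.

Merge the two smallest weights repeatedly:
merge s8(28) and s6(60): 88
merge s1(61) and s2(76): 137
merge s3(79) and 88: 167
merge s7(126) and 137: 263
merge 167 and s5(177): 344
merge s4(197) and 263: 460
merge 344 and 460: 804
Total encoded bits = sum of merged weights = 88 + 137 + 167 + 263 + 344 + 460 + 804 = 2263.

2263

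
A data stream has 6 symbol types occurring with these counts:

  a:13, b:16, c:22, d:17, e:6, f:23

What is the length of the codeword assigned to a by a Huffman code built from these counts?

Huffman merges, smallest pair first:
e(6) + a(13) → 19
b(16) + d(17) → 33
19 + c(22) → 41
f(23) + 33 → 56
41 + 56 → 97
a's leaf is at depth 3, giving a 3-bit codeword.

3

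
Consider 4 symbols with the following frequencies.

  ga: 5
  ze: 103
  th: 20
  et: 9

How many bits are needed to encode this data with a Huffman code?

Merge the two smallest weights repeatedly:
combine ga(5), et(9) → 14
combine 14, th(20) → 34
combine 34, ze(103) → 137
The encoded length is the sum of every internal node's weight: 14 + 34 + 137 = 185 bits.

185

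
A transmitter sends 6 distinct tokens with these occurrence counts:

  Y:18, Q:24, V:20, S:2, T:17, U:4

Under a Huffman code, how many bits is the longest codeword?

Merge the two lowest-weight nodes at each step:
combine S(2), U(4) → 6
combine 6, T(17) → 23
combine Y(18), V(20) → 38
combine 23, Q(24) → 47
combine 38, 47 → 85
Maximum depth reached is 4.

4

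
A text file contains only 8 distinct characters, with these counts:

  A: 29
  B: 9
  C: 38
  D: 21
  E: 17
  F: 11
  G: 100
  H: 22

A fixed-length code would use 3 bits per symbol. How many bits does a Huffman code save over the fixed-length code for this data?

100

Fixed-length: 3 bits × 247 symbols = 741 bits.
Huffman merges:
B(9) + F(11) → 20
E(17) + 20 → 37
D(21) + H(22) → 43
A(29) + 37 → 66
C(38) + 43 → 81
66 + 81 → 147
G(100) + 147 → 247
Huffman total = 20 + 37 + 43 + 66 + 81 + 147 + 247 = 641 bits.
Saving = 741 − 641 = 100 bits.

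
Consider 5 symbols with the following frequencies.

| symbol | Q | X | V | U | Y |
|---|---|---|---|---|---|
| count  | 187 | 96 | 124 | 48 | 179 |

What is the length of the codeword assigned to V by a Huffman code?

2

Build the tree from the bottom:
merge U(48) and X(96): 144
merge V(124) and 144: 268
merge Y(179) and Q(187): 366
merge 268 and 366: 634
The subtree containing V is merged 2 times, so code length = 2.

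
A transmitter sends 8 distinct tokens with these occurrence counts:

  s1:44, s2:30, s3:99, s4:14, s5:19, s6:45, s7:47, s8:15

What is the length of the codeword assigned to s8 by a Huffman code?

Repeatedly merge the two smallest:
merge s4(14) and s8(15): 29
merge s5(19) and 29: 48
merge s2(30) and s1(44): 74
merge s6(45) and s7(47): 92
merge 48 and 74: 122
merge 92 and s3(99): 191
merge 122 and 191: 313
s8's leaf is at depth 4, giving a 4-bit codeword.

4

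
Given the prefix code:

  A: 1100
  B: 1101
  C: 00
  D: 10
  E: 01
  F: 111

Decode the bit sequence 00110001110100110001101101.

Read left to right; each codeword is recognised as soon as it completes (prefix code):
  00→C | 1100→A | 01→E | 1101→B | 00→C | 1100→A | 01→E | 10→D | 1101→B
Decoded message: CAEBCAEDB

CAEBCAEDB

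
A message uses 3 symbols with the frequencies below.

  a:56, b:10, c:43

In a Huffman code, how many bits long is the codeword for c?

2

Repeatedly merge the two smallest:
b(10) + c(43) → 53
53 + a(56) → 109
c sits 2 levels below the root, so its codeword is 2 bits.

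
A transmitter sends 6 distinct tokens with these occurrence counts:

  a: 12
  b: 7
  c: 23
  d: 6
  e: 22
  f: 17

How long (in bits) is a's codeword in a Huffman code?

Repeatedly merge the two smallest:
merge d(6) and b(7): 13
merge a(12) and 13: 25
merge f(17) and e(22): 39
merge c(23) and 25: 48
merge 39 and 48: 87
a's leaf is at depth 3, giving a 3-bit codeword.

3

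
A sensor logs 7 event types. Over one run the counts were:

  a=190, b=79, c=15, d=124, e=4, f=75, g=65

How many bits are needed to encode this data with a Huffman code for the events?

1361

Merge the two smallest weights repeatedly:
merge e(4) and c(15): 19
merge 19 and g(65): 84
merge f(75) and b(79): 154
merge 84 and d(124): 208
merge 154 and a(190): 344
merge 208 and 344: 552
Each symbol's bit-cost is frequency × depth; summing gives 1361 bits (equivalently 19 + 84 + 154 + 208 + 344 + 552).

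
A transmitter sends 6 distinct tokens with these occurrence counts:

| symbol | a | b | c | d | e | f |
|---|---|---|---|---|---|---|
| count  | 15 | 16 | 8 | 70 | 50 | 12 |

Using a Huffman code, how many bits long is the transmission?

Greedily combine the two least-frequent nodes:
c(8) + f(12) → 20
a(15) + b(16) → 31
20 + 31 → 51
e(50) + 51 → 101
d(70) + 101 → 171
The encoded length is the sum of every internal node's weight: 20 + 31 + 51 + 101 + 171 = 374 bits.

374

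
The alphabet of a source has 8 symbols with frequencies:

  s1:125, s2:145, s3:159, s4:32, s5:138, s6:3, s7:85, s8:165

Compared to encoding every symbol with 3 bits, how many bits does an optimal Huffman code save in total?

169

Fixed-length: 3 bits × 852 symbols = 2556 bits.
Huffman merges:
combine s6(3), s4(32) → 35
combine 35, s7(85) → 120
combine 120, s1(125) → 245
combine s5(138), s2(145) → 283
combine s3(159), s8(165) → 324
combine 245, 283 → 528
combine 324, 528 → 852
Huffman total = 35 + 120 + 245 + 283 + 324 + 528 + 852 = 2387 bits.
Saving = 2556 − 2387 = 169 bits.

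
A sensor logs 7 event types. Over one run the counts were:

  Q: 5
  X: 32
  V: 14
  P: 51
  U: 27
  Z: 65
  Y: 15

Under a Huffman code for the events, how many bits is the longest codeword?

Merge the two lowest-weight nodes at each step:
combine Q(5), V(14) → 19
combine Y(15), 19 → 34
combine U(27), X(32) → 59
combine 34, P(51) → 85
combine 59, Z(65) → 124
combine 85, 124 → 209
The rarest symbols sit at the bottom; the longest codeword is 4 bits.

4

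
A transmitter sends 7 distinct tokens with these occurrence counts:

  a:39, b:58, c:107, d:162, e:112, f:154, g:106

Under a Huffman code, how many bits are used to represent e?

3

Build the tree from the bottom:
combine a(39), b(58) → 97
combine 97, g(106) → 203
combine c(107), e(112) → 219
combine f(154), d(162) → 316
combine 203, 219 → 422
combine 316, 422 → 738
e's leaf is at depth 3, giving a 3-bit codeword.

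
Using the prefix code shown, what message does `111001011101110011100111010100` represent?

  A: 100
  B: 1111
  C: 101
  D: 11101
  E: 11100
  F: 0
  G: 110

Read left to right; each codeword is recognised as soon as it completes (prefix code):
  11100→E | 101→C | 110→G | 11100→E | 11100→E | 11101→D | 0→F | 100→A
Decoded message: ECGEEDFA

ECGEEDFA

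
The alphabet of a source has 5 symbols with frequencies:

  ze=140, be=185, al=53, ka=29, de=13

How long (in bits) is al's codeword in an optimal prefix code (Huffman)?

Build the tree from the bottom:
merge de(13) and ka(29): 42
merge 42 and al(53): 95
merge 95 and ze(140): 235
merge be(185) and 235: 420
al sits 3 levels below the root, so its codeword is 3 bits.

3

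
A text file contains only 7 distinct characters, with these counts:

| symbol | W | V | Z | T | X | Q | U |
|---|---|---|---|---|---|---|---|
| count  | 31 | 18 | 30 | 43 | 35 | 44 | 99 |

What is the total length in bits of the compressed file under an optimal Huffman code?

Merge the two smallest weights repeatedly:
merge V(18) and Z(30): 48
merge W(31) and X(35): 66
merge T(43) and Q(44): 87
merge 48 and 66: 114
merge 87 and U(99): 186
merge 114 and 186: 300
The encoded length is the sum of every internal node's weight: 48 + 66 + 87 + 114 + 186 + 300 = 801 bits.

801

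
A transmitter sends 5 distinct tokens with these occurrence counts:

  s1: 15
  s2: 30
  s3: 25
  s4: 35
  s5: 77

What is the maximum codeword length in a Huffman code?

Merge the two lowest-weight nodes at each step:
merge s1(15) and s3(25): 40
merge s2(30) and s4(35): 65
merge 40 and 65: 105
merge s5(77) and 105: 182
The first pair merged (s1, s3) ends up deepest, at depth 3.

3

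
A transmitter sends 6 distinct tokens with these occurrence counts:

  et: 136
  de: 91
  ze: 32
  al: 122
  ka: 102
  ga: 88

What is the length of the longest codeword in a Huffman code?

3

Merge the two lowest-weight nodes at each step:
merge ze(32) and ga(88): 120
merge de(91) and ka(102): 193
merge 120 and al(122): 242
merge et(136) and 193: 329
merge 242 and 329: 571
The rarest symbols sit at the bottom; the longest codeword is 3 bits.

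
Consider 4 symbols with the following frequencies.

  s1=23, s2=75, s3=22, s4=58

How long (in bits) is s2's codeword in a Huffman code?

Build the tree from the bottom:
merge s3(22) and s1(23): 45
merge 45 and s4(58): 103
merge s2(75) and 103: 178
s2 is merged only at the final step, so code length = 1.

1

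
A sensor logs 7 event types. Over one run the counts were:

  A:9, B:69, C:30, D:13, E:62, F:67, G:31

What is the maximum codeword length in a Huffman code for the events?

Merge the two lowest-weight nodes at each step:
merge A(9) and D(13): 22
merge 22 and C(30): 52
merge G(31) and 52: 83
merge E(62) and F(67): 129
merge B(69) and 83: 152
merge 129 and 152: 281
The first pair merged (A, D) ends up deepest, at depth 5.

5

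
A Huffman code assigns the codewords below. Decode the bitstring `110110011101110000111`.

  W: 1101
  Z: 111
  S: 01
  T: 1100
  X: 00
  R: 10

WRSWTXZ

Read left to right; each codeword is recognised as soon as it completes (prefix code):
  1101→W | 10→R | 01→S | 1101→W | 1100→T | 00→X | 111→Z
Decoded message: WRSWTXZ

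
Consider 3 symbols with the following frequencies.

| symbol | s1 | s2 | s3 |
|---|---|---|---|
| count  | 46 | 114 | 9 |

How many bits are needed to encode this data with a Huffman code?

224

Build the Huffman tree bottom-up:
merge s3(9) and s1(46): 55
merge 55 and s2(114): 169
The encoded length is the sum of every internal node's weight: 55 + 169 = 224 bits.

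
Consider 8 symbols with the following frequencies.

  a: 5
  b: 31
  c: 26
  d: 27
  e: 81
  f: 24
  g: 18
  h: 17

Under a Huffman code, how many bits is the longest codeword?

Merge the two lowest-weight nodes at each step:
a(5) + h(17) → 22
g(18) + 22 → 40
f(24) + c(26) → 50
d(27) + b(31) → 58
40 + 50 → 90
58 + e(81) → 139
90 + 139 → 229
The first pair merged (a, h) ends up deepest, at depth 4.

4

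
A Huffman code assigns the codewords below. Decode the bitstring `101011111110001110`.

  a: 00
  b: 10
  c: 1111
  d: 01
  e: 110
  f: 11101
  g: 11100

bbcgde

Read left to right; each codeword is recognised as soon as it completes (prefix code):
  10→b | 10→b | 1111→c | 11100→g | 01→d | 110→e
Decoded message: bbcgde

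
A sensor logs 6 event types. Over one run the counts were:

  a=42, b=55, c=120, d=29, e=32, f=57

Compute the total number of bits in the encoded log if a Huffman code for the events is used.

826

Build the Huffman tree bottom-up:
merge d(29) and e(32): 61
merge a(42) and b(55): 97
merge f(57) and 61: 118
merge 97 and 118: 215
merge c(120) and 215: 335
Total encoded bits = sum of merged weights = 61 + 97 + 118 + 215 + 335 = 826.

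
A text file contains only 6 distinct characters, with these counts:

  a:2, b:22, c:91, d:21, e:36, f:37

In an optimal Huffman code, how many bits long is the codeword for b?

3

Repeatedly merge the two smallest:
a(2) + d(21) → 23
b(22) + 23 → 45
e(36) + f(37) → 73
45 + 73 → 118
c(91) + 118 → 209
b's leaf is at depth 3, giving a 3-bit codeword.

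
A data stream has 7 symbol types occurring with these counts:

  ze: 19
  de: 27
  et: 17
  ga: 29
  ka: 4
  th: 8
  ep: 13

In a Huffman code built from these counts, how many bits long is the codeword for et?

3

Huffman merges, smallest pair first:
merge ka(4) and th(8): 12
merge 12 and ep(13): 25
merge et(17) and ze(19): 36
merge 25 and de(27): 52
merge ga(29) and 36: 65
merge 52 and 65: 117
et sits 3 levels below the root, so its codeword is 3 bits.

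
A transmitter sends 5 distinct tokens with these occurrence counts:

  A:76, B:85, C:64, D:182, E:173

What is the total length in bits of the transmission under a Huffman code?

Build the Huffman tree bottom-up:
merge C(64) and A(76): 140
merge B(85) and 140: 225
merge E(173) and D(182): 355
merge 225 and 355: 580
The encoded length is the sum of every internal node's weight: 140 + 225 + 355 + 580 = 1300 bits.

1300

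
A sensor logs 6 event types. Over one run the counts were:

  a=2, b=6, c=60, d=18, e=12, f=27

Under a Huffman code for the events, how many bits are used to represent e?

4

Build the tree from the bottom:
merge a(2) and b(6): 8
merge 8 and e(12): 20
merge d(18) and 20: 38
merge f(27) and 38: 65
merge c(60) and 65: 125
e's leaf is at depth 4, giving a 4-bit codeword.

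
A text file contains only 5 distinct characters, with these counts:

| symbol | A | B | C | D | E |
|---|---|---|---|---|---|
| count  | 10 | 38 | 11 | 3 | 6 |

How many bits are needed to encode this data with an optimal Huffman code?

Merge the two smallest weights repeatedly:
D(3) + E(6) → 9
9 + A(10) → 19
C(11) + 19 → 30
30 + B(38) → 68
Total encoded bits = sum of merged weights = 9 + 19 + 30 + 68 = 126.

126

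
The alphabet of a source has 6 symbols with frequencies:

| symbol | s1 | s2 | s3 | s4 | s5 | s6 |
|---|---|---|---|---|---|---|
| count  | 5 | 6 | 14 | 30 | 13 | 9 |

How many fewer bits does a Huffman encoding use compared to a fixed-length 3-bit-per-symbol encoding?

Fixed-length: 3 bits × 77 symbols = 231 bits.
Huffman merges:
s1(5) + s2(6) → 11
s6(9) + 11 → 20
s5(13) + s3(14) → 27
20 + 27 → 47
s4(30) + 47 → 77
Huffman total = 11 + 20 + 27 + 47 + 77 = 182 bits.
Saving = 231 − 182 = 49 bits.

49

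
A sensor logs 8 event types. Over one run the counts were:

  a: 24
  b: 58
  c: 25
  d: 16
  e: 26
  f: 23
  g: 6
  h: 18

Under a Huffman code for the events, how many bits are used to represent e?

Repeatedly merge the two smallest:
g(6) + d(16) → 22
h(18) + 22 → 40
f(23) + a(24) → 47
c(25) + e(26) → 51
40 + 47 → 87
51 + b(58) → 109
87 + 109 → 196
The subtree containing e is merged 3 times, so code length = 3.

3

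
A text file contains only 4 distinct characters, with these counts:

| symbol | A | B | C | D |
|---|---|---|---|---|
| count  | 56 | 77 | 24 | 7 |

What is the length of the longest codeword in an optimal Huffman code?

Merge the two lowest-weight nodes at each step:
merge D(7) and C(24): 31
merge 31 and A(56): 87
merge B(77) and 87: 164
The first pair merged (D, C) ends up deepest, at depth 3.

3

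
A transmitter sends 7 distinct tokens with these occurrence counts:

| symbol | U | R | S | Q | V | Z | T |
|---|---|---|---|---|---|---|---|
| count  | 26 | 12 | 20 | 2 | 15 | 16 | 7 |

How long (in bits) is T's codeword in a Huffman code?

4

Huffman merges, smallest pair first:
merge Q(2) and T(7): 9
merge 9 and R(12): 21
merge V(15) and Z(16): 31
merge S(20) and 21: 41
merge U(26) and 31: 57
merge 41 and 57: 98
The subtree containing T is merged 4 times, so code length = 4.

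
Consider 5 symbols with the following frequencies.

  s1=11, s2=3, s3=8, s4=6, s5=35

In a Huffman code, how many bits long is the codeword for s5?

1

Huffman merges, smallest pair first:
merge s2(3) and s4(6): 9
merge s3(8) and 9: 17
merge s1(11) and 17: 28
merge 28 and s5(35): 63
s5 is merged only at the final step, so code length = 1.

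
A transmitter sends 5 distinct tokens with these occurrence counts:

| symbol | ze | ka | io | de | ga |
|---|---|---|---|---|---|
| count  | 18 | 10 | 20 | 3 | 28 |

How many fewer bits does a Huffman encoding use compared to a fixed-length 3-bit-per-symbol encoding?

66

Fixed-length: 3 bits × 79 symbols = 237 bits.
Huffman merges:
de(3) + ka(10) → 13
13 + ze(18) → 31
io(20) + ga(28) → 48
31 + 48 → 79
Huffman total = 13 + 31 + 48 + 79 = 171 bits.
Saving = 237 − 171 = 66 bits.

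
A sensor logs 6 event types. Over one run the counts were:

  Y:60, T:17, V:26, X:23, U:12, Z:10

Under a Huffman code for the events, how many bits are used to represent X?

3

Huffman merges, smallest pair first:
combine Z(10), U(12) → 22
combine T(17), 22 → 39
combine X(23), V(26) → 49
combine 39, 49 → 88
combine Y(60), 88 → 148
X's leaf is at depth 3, giving a 3-bit codeword.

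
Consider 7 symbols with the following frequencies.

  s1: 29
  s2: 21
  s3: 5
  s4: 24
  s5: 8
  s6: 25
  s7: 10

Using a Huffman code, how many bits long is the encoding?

Merge the two smallest weights repeatedly:
merge s3(5) and s5(8): 13
merge s7(10) and 13: 23
merge s2(21) and 23: 44
merge s4(24) and s6(25): 49
merge s1(29) and 44: 73
merge 49 and 73: 122
Each symbol's bit-cost is frequency × depth; summing gives 324 bits (equivalently 13 + 23 + 44 + 49 + 73 + 122).

324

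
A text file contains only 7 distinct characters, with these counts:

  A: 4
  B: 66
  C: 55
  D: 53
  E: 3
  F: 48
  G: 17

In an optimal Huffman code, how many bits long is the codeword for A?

Repeatedly merge the two smallest:
E(3) + A(4) → 7
7 + G(17) → 24
24 + F(48) → 72
D(53) + C(55) → 108
B(66) + 72 → 138
108 + 138 → 246
A sits 5 levels below the root, so its codeword is 5 bits.

5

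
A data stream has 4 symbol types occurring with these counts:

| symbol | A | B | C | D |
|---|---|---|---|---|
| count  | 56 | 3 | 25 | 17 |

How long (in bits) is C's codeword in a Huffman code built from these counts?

2

Repeatedly merge the two smallest:
B(3) + D(17) → 20
20 + C(25) → 45
45 + A(56) → 101
C sits 2 levels below the root, so its codeword is 2 bits.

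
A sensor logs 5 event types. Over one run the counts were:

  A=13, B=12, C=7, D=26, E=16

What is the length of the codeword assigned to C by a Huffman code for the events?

Repeatedly merge the two smallest:
merge C(7) and B(12): 19
merge A(13) and E(16): 29
merge 19 and D(26): 45
merge 29 and 45: 74
C's leaf is at depth 3, giving a 3-bit codeword.

3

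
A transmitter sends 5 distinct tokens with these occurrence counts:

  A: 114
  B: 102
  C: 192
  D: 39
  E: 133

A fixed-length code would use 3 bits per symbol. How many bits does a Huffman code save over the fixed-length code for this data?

439

Fixed-length: 3 bits × 580 symbols = 1740 bits.
Huffman merges:
combine D(39), B(102) → 141
combine A(114), E(133) → 247
combine 141, C(192) → 333
combine 247, 333 → 580
Huffman total = 141 + 247 + 333 + 580 = 1301 bits.
Saving = 1740 − 1301 = 439 bits.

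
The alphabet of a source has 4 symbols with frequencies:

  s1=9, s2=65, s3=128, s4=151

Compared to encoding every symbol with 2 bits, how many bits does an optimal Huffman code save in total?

Fixed-length: 2 bits × 353 symbols = 706 bits.
Huffman merges:
merge s1(9) and s2(65): 74
merge 74 and s3(128): 202
merge s4(151) and 202: 353
Huffman total = 74 + 202 + 353 = 629 bits.
Saving = 706 − 629 = 77 bits.

77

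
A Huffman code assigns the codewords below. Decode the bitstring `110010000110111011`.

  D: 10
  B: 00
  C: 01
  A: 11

Read left to right; each codeword is recognised as soon as it completes (prefix code):
  11→A | 00→B | 10→D | 00→B | 01→C | 10→D | 11→A | 10→D | 11→A
Decoded message: ABDBCDADA

ABDBCDADA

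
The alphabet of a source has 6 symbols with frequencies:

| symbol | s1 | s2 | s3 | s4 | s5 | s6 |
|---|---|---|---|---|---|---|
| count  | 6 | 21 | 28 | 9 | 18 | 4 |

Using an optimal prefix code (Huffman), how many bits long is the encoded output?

201

Greedily combine the two least-frequent nodes:
merge s6(4) and s1(6): 10
merge s4(9) and 10: 19
merge s5(18) and 19: 37
merge s2(21) and s3(28): 49
merge 37 and 49: 86
Total encoded bits = sum of merged weights = 10 + 19 + 37 + 49 + 86 = 201.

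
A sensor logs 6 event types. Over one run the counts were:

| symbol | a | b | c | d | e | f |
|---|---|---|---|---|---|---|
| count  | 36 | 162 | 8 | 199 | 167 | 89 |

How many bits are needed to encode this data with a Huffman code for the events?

1499

Greedily combine the two least-frequent nodes:
c(8) + a(36) → 44
44 + f(89) → 133
133 + b(162) → 295
e(167) + d(199) → 366
295 + 366 → 661
Total encoded bits = sum of merged weights = 44 + 133 + 295 + 366 + 661 = 1499.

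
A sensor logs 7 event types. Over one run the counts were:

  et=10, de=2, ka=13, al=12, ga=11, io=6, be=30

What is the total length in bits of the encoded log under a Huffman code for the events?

Greedily combine the two least-frequent nodes:
de(2) + io(6) → 8
8 + et(10) → 18
ga(11) + al(12) → 23
ka(13) + 18 → 31
23 + be(30) → 53
31 + 53 → 84
The encoded length is the sum of every internal node's weight: 8 + 18 + 23 + 31 + 53 + 84 = 217 bits.

217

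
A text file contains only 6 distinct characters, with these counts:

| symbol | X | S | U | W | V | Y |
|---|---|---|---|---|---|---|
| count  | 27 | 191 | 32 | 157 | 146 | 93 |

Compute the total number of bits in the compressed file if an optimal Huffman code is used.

1503

Greedily combine the two least-frequent nodes:
X(27) + U(32) → 59
59 + Y(93) → 152
V(146) + 152 → 298
W(157) + S(191) → 348
298 + 348 → 646
Each symbol's bit-cost is frequency × depth; summing gives 1503 bits (equivalently 59 + 152 + 298 + 348 + 646).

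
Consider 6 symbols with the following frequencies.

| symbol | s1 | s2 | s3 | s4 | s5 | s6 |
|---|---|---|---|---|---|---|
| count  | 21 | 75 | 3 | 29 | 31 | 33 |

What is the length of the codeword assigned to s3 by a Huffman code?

4

Build the tree from the bottom:
s3(3) + s1(21) → 24
24 + s4(29) → 53
s5(31) + s6(33) → 64
53 + 64 → 117
s2(75) + 117 → 192
The subtree containing s3 is merged 4 times, so code length = 4.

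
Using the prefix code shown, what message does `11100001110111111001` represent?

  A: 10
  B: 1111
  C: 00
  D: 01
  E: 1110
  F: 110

ECDFBFD

Read left to right; each codeword is recognised as soon as it completes (prefix code):
  1110→E | 00→C | 01→D | 110→F | 1111→B | 110→F | 01→D
Decoded message: ECDFBFD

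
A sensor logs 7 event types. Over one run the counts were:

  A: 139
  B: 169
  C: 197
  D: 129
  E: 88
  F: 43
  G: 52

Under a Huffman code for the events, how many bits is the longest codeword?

Merge the two lowest-weight nodes at each step:
merge F(43) and G(52): 95
merge E(88) and 95: 183
merge D(129) and A(139): 268
merge B(169) and 183: 352
merge C(197) and 268: 465
merge 352 and 465: 817
The first pair merged (F, G) ends up deepest, at depth 4.

4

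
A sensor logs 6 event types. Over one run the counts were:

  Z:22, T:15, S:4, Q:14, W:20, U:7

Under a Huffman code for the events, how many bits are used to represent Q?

3

Build the tree from the bottom:
S(4) + U(7) → 11
11 + Q(14) → 25
T(15) + W(20) → 35
Z(22) + 25 → 47
35 + 47 → 82
The subtree containing Q is merged 3 times, so code length = 3.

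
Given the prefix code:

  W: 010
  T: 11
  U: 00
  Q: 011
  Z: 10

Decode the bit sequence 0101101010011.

Read left to right; each codeword is recognised as soon as it completes (prefix code):
  010→W | 11→T | 010→W | 10→Z | 011→Q
Decoded message: WTWZQ

WTWZQ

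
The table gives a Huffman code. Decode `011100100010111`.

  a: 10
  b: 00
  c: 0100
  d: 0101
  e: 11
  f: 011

Read left to right; each codeword is recognised as soon as it completes (prefix code):
  011→f | 10→a | 0100→c | 0101→d | 11→e
Decoded message: facde

facde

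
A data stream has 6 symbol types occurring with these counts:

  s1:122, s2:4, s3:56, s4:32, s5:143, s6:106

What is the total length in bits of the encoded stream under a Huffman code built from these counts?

1054

Build the Huffman tree bottom-up:
combine s2(4), s4(32) → 36
combine 36, s3(56) → 92
combine 92, s6(106) → 198
combine s1(122), s5(143) → 265
combine 198, 265 → 463
Total encoded bits = sum of merged weights = 36 + 92 + 198 + 265 + 463 = 1054.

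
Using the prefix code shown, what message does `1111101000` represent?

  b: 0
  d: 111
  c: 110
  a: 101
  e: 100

Read left to right; each codeword is recognised as soon as it completes (prefix code):
  111→d | 110→c | 100→e | 0→b
Decoded message: dceb

dceb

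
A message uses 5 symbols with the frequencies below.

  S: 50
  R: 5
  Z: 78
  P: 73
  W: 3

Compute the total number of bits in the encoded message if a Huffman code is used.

406

Greedily combine the two least-frequent nodes:
combine W(3), R(5) → 8
combine 8, S(50) → 58
combine 58, P(73) → 131
combine Z(78), 131 → 209
The encoded length is the sum of every internal node's weight: 8 + 58 + 131 + 209 = 406 bits.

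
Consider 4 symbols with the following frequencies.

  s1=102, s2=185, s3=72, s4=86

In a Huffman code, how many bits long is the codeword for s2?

Huffman merges, smallest pair first:
combine s3(72), s4(86) → 158
combine s1(102), 158 → 260
combine s2(185), 260 → 445
s2 is a child of the root — depth 1, so its codeword is a single bit.

1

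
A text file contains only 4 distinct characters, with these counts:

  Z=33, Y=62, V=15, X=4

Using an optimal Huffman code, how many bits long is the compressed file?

185

Greedily combine the two least-frequent nodes:
combine X(4), V(15) → 19
combine 19, Z(33) → 52
combine 52, Y(62) → 114
The encoded length is the sum of every internal node's weight: 19 + 52 + 114 = 185 bits.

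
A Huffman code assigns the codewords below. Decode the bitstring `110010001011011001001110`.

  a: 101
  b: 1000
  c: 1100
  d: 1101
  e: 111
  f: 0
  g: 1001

cbaagffef

Read left to right; each codeword is recognised as soon as it completes (prefix code):
  1100→c | 1000→b | 101→a | 101→a | 1001→g | 0→f | 0→f | 111→e | 0→f
Decoded message: cbaagffef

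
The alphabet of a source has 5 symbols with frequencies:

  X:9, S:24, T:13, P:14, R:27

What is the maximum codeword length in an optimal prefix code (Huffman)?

Merge the two lowest-weight nodes at each step:
combine X(9), T(13) → 22
combine P(14), 22 → 36
combine S(24), R(27) → 51
combine 36, 51 → 87
The first pair merged (X, T) ends up deepest, at depth 3.

3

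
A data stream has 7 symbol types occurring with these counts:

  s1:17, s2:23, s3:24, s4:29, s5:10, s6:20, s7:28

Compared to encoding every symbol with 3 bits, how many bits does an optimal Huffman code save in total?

Fixed-length: 3 bits × 151 symbols = 453 bits.
Huffman merges:
combine s5(10), s1(17) → 27
combine s6(20), s2(23) → 43
combine s3(24), 27 → 51
combine s7(28), s4(29) → 57
combine 43, 51 → 94
combine 57, 94 → 151
Huffman total = 27 + 43 + 51 + 57 + 94 + 151 = 423 bits.
Saving = 453 − 423 = 30 bits.

30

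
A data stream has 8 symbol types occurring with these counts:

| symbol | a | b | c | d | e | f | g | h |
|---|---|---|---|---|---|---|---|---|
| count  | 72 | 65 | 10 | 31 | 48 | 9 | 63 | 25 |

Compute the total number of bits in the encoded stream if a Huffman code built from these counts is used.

Build the Huffman tree bottom-up:
merge f(9) and c(10): 19
merge 19 and h(25): 44
merge d(31) and 44: 75
merge e(48) and g(63): 111
merge b(65) and a(72): 137
merge 75 and 111: 186
merge 137 and 186: 323
Each symbol's bit-cost is frequency × depth; summing gives 895 bits (equivalently 19 + 44 + 75 + 111 + 137 + 186 + 323).

895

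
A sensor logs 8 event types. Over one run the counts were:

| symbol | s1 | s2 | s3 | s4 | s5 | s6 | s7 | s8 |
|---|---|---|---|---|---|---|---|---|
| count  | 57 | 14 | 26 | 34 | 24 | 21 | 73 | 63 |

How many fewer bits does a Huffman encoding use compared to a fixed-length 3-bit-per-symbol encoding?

Fixed-length: 3 bits × 312 symbols = 936 bits.
Huffman merges:
s2(14) + s6(21) → 35
s5(24) + s3(26) → 50
s4(34) + 35 → 69
50 + s1(57) → 107
s8(63) + 69 → 132
s7(73) + 107 → 180
132 + 180 → 312
Huffman total = 35 + 50 + 69 + 107 + 132 + 180 + 312 = 885 bits.
Saving = 936 − 885 = 51 bits.

51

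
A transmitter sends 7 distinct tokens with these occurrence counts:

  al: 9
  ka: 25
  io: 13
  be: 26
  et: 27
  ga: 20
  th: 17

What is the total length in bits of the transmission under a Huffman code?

380

Merge the two smallest weights repeatedly:
combine al(9), io(13) → 22
combine th(17), ga(20) → 37
combine 22, ka(25) → 47
combine be(26), et(27) → 53
combine 37, 47 → 84
combine 53, 84 → 137
Each symbol's bit-cost is frequency × depth; summing gives 380 bits (equivalently 22 + 37 + 47 + 53 + 84 + 137).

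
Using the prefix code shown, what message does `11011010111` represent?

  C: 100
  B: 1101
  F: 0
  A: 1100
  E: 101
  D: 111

Read left to right; each codeword is recognised as soon as it completes (prefix code):
  1101→B | 101→E | 0→F | 111→D
Decoded message: BEFD

BEFD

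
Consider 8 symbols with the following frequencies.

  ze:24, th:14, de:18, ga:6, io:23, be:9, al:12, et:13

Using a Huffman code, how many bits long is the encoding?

348

Merge the two smallest weights repeatedly:
merge ga(6) and be(9): 15
merge al(12) and et(13): 25
merge th(14) and 15: 29
merge de(18) and io(23): 41
merge ze(24) and 25: 49
merge 29 and 41: 70
merge 49 and 70: 119
The encoded length is the sum of every internal node's weight: 15 + 25 + 29 + 41 + 49 + 70 + 119 = 348 bits.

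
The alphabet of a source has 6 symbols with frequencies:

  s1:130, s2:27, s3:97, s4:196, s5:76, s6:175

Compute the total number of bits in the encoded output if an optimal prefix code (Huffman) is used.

Build the Huffman tree bottom-up:
s2(27) + s5(76) → 103
s3(97) + 103 → 200
s1(130) + s6(175) → 305
s4(196) + 200 → 396
305 + 396 → 701
The encoded length is the sum of every internal node's weight: 103 + 200 + 305 + 396 + 701 = 1705 bits.

1705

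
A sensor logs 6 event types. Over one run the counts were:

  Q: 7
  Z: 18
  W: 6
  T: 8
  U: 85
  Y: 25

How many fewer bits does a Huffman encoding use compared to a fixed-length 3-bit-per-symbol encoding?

Fixed-length: 3 bits × 149 symbols = 447 bits.
Huffman merges:
W(6) + Q(7) → 13
T(8) + 13 → 21
Z(18) + 21 → 39
Y(25) + 39 → 64
64 + U(85) → 149
Huffman total = 13 + 21 + 39 + 64 + 149 = 286 bits.
Saving = 447 − 286 = 161 bits.

161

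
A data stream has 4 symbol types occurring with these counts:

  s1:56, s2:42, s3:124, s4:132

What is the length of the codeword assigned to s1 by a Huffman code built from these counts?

3

Huffman merges, smallest pair first:
s2(42) + s1(56) → 98
98 + s3(124) → 222
s4(132) + 222 → 354
The subtree containing s1 is merged 3 times, so code length = 3.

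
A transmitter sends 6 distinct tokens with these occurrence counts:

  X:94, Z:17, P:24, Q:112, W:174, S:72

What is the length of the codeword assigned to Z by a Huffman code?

4

Huffman merges, smallest pair first:
merge Z(17) and P(24): 41
merge 41 and S(72): 113
merge X(94) and Q(112): 206
merge 113 and W(174): 287
merge 206 and 287: 493
Z's leaf is at depth 4, giving a 4-bit codeword.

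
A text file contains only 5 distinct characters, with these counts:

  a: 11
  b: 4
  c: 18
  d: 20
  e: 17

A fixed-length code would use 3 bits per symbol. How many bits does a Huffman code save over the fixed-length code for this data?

55

Fixed-length: 3 bits × 70 symbols = 210 bits.
Huffman merges:
merge b(4) and a(11): 15
merge 15 and e(17): 32
merge c(18) and d(20): 38
merge 32 and 38: 70
Huffman total = 15 + 32 + 38 + 70 = 155 bits.
Saving = 210 − 155 = 55 bits.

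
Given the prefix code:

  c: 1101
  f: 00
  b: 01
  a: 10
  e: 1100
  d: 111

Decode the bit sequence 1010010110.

aabba

Read left to right; each codeword is recognised as soon as it completes (prefix code):
  10→a | 10→a | 01→b | 01→b | 10→a
Decoded message: aabba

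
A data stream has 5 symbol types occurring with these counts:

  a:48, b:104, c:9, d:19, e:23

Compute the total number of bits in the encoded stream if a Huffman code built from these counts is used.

381

Merge the two smallest weights repeatedly:
c(9) + d(19) → 28
e(23) + 28 → 51
a(48) + 51 → 99
99 + b(104) → 203
Total encoded bits = sum of merged weights = 28 + 51 + 99 + 203 = 381.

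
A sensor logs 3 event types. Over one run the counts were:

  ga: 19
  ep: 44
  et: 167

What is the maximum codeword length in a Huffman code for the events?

Merge the two lowest-weight nodes at each step:
merge ga(19) and ep(44): 63
merge 63 and et(167): 230
The rarest symbols sit at the bottom; the longest codeword is 2 bits.

2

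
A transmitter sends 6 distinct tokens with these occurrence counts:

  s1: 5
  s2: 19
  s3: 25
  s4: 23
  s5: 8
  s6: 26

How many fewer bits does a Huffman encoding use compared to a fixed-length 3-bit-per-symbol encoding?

61

Fixed-length: 3 bits × 106 symbols = 318 bits.
Huffman merges:
combine s1(5), s5(8) → 13
combine 13, s2(19) → 32
combine s4(23), s3(25) → 48
combine s6(26), 32 → 58
combine 48, 58 → 106
Huffman total = 13 + 32 + 48 + 58 + 106 = 257 bits.
Saving = 318 − 257 = 61 bits.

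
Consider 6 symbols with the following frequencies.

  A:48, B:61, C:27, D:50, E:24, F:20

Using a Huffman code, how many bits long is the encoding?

575

Greedily combine the two least-frequent nodes:
F(20) + E(24) → 44
C(27) + 44 → 71
A(48) + D(50) → 98
B(61) + 71 → 132
98 + 132 → 230
Total encoded bits = sum of merged weights = 44 + 71 + 98 + 132 + 230 = 575.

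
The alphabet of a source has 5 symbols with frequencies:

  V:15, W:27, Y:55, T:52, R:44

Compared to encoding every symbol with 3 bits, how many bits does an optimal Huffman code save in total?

151

Fixed-length: 3 bits × 193 symbols = 579 bits.
Huffman merges:
combine V(15), W(27) → 42
combine 42, R(44) → 86
combine T(52), Y(55) → 107
combine 86, 107 → 193
Huffman total = 42 + 86 + 107 + 193 = 428 bits.
Saving = 579 − 428 = 151 bits.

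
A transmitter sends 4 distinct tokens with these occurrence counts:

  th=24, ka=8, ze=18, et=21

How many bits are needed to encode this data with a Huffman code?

Merge the two smallest weights repeatedly:
ka(8) + ze(18) → 26
et(21) + th(24) → 45
26 + 45 → 71
Each symbol's bit-cost is frequency × depth; summing gives 142 bits (equivalently 26 + 45 + 71).

142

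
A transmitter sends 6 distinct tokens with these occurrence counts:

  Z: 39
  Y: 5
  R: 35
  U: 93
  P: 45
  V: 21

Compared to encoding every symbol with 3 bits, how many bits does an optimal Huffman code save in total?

Fixed-length: 3 bits × 238 symbols = 714 bits.
Huffman merges:
combine Y(5), V(21) → 26
combine 26, R(35) → 61
combine Z(39), P(45) → 84
combine 61, 84 → 145
combine U(93), 145 → 238
Huffman total = 26 + 61 + 84 + 145 + 238 = 554 bits.
Saving = 714 − 554 = 160 bits.

160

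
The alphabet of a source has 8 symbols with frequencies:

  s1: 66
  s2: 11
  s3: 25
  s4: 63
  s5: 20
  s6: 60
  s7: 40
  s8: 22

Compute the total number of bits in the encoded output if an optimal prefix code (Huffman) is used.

Build the Huffman tree bottom-up:
s2(11) + s5(20) → 31
s8(22) + s3(25) → 47
31 + s7(40) → 71
47 + s6(60) → 107
s4(63) + s1(66) → 129
71 + 107 → 178
129 + 178 → 307
Each symbol's bit-cost is frequency × depth; summing gives 870 bits (equivalently 31 + 47 + 71 + 107 + 129 + 178 + 307).

870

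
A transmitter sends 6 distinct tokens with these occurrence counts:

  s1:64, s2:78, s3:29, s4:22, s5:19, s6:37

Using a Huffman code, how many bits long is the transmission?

605

Build the Huffman tree bottom-up:
combine s5(19), s4(22) → 41
combine s3(29), s6(37) → 66
combine 41, s1(64) → 105
combine 66, s2(78) → 144
combine 105, 144 → 249
The encoded length is the sum of every internal node's weight: 41 + 66 + 105 + 144 + 249 = 605 bits.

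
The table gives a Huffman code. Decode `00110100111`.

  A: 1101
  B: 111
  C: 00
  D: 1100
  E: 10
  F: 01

CACB

Read left to right; each codeword is recognised as soon as it completes (prefix code):
  00→C | 1101→A | 00→C | 111→B
Decoded message: CACB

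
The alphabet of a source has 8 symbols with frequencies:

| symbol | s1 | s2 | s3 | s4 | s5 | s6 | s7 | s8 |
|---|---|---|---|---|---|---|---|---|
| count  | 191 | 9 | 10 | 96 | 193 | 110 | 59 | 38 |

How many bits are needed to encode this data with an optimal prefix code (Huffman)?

1810

Build the Huffman tree bottom-up:
combine s2(9), s3(10) → 19
combine 19, s8(38) → 57
combine 57, s7(59) → 116
combine s4(96), s6(110) → 206
combine 116, s1(191) → 307
combine s5(193), 206 → 399
combine 307, 399 → 706
The encoded length is the sum of every internal node's weight: 19 + 57 + 116 + 206 + 307 + 399 + 706 = 1810 bits.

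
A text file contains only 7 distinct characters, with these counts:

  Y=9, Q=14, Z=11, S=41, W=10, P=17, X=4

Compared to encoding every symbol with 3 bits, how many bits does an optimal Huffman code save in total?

48

Fixed-length: 3 bits × 106 symbols = 318 bits.
Huffman merges:
merge X(4) and Y(9): 13
merge W(10) and Z(11): 21
merge 13 and Q(14): 27
merge P(17) and 21: 38
merge 27 and 38: 65
merge S(41) and 65: 106
Huffman total = 13 + 21 + 27 + 38 + 65 + 106 = 270 bits.
Saving = 318 − 270 = 48 bits.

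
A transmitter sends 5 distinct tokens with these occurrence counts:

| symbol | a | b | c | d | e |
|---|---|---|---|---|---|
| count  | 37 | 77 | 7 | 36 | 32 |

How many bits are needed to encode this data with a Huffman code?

Greedily combine the two least-frequent nodes:
merge c(7) and e(32): 39
merge d(36) and a(37): 73
merge 39 and 73: 112
merge b(77) and 112: 189
The encoded length is the sum of every internal node's weight: 39 + 73 + 112 + 189 = 413 bits.

413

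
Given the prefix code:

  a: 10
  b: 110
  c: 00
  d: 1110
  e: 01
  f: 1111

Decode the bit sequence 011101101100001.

ebbbce

Read left to right; each codeword is recognised as soon as it completes (prefix code):
  01→e | 110→b | 110→b | 110→b | 00→c | 01→e
Decoded message: ebbbce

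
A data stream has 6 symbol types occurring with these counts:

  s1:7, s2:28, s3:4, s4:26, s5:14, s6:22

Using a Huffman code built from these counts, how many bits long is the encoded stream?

Merge the two smallest weights repeatedly:
combine s3(4), s1(7) → 11
combine 11, s5(14) → 25
combine s6(22), 25 → 47
combine s4(26), s2(28) → 54
combine 47, 54 → 101
Total encoded bits = sum of merged weights = 11 + 25 + 47 + 54 + 101 = 238.

238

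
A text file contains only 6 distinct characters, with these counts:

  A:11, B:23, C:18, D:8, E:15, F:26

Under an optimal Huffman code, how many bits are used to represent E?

Huffman merges, smallest pair first:
D(8) + A(11) → 19
E(15) + C(18) → 33
19 + B(23) → 42
F(26) + 33 → 59
42 + 59 → 101
The subtree containing E is merged 3 times, so code length = 3.

3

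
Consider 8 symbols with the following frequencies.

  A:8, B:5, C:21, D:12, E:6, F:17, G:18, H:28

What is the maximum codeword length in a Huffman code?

Merge the two lowest-weight nodes at each step:
combine B(5), E(6) → 11
combine A(8), 11 → 19
combine D(12), F(17) → 29
combine G(18), 19 → 37
combine C(21), H(28) → 49
combine 29, 37 → 66
combine 49, 66 → 115
The first pair merged (B, E) ends up deepest, at depth 5.

5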